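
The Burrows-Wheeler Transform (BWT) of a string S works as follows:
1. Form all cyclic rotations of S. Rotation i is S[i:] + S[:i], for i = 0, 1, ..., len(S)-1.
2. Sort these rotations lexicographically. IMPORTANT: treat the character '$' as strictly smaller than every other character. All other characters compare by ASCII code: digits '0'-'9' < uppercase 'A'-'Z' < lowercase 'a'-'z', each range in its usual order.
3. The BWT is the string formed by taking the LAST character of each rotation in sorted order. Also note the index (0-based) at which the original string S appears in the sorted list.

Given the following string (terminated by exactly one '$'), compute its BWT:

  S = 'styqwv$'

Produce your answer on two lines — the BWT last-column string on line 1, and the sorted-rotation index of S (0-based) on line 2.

Answer: vy$swqt
2

Derivation:
All 7 rotations (rotation i = S[i:]+S[:i]):
  rot[0] = styqwv$
  rot[1] = tyqwv$s
  rot[2] = yqwv$st
  rot[3] = qwv$sty
  rot[4] = wv$styq
  rot[5] = v$styqw
  rot[6] = $styqwv
Sorted (with $ < everything):
  sorted[0] = $styqwv  (last char: 'v')
  sorted[1] = qwv$sty  (last char: 'y')
  sorted[2] = styqwv$  (last char: '$')
  sorted[3] = tyqwv$s  (last char: 's')
  sorted[4] = v$styqw  (last char: 'w')
  sorted[5] = wv$styq  (last char: 'q')
  sorted[6] = yqwv$st  (last char: 't')
Last column: vy$swqt
Original string S is at sorted index 2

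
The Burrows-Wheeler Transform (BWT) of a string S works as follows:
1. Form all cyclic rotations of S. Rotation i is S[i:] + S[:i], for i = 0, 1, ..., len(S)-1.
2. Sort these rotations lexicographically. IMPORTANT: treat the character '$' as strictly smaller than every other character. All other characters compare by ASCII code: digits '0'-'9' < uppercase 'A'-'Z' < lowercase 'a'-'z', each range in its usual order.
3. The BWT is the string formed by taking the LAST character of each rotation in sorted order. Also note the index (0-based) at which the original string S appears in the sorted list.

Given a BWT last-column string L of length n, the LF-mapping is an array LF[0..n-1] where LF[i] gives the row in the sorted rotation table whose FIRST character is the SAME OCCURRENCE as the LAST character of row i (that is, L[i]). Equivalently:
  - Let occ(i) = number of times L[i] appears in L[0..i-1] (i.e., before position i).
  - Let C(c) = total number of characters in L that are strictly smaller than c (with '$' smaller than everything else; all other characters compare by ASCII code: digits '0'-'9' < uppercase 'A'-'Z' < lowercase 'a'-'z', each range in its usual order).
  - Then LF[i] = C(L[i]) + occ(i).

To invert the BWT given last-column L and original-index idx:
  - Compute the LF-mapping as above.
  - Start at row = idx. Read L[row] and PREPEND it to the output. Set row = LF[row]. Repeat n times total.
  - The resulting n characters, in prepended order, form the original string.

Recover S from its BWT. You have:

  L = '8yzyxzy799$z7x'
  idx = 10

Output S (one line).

LF mapping: 3 8 11 9 6 12 10 1 4 5 0 13 2 7
Walk LF starting at row 10, prepending L[row]:
  step 1: row=10, L[10]='$', prepend. Next row=LF[10]=0
  step 2: row=0, L[0]='8', prepend. Next row=LF[0]=3
  step 3: row=3, L[3]='y', prepend. Next row=LF[3]=9
  step 4: row=9, L[9]='9', prepend. Next row=LF[9]=5
  step 5: row=5, L[5]='z', prepend. Next row=LF[5]=12
  step 6: row=12, L[12]='7', prepend. Next row=LF[12]=2
  step 7: row=2, L[2]='z', prepend. Next row=LF[2]=11
  step 8: row=11, L[11]='z', prepend. Next row=LF[11]=13
  step 9: row=13, L[13]='x', prepend. Next row=LF[13]=7
  step 10: row=7, L[7]='7', prepend. Next row=LF[7]=1
  step 11: row=1, L[1]='y', prepend. Next row=LF[1]=8
  step 12: row=8, L[8]='9', prepend. Next row=LF[8]=4
  step 13: row=4, L[4]='x', prepend. Next row=LF[4]=6
  step 14: row=6, L[6]='y', prepend. Next row=LF[6]=10
Reversed output: yx9y7xzz7z9y8$

Answer: yx9y7xzz7z9y8$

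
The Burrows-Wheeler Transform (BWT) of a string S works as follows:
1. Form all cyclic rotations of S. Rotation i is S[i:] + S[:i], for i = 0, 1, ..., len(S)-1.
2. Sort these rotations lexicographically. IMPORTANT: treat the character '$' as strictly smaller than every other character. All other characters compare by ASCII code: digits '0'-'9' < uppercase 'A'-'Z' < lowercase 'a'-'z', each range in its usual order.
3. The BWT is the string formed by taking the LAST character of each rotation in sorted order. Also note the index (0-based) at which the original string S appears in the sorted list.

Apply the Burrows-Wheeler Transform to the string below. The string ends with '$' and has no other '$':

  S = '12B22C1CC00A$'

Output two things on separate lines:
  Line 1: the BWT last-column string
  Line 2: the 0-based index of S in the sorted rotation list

All 13 rotations (rotation i = S[i:]+S[:i]):
  rot[0] = 12B22C1CC00A$
  rot[1] = 2B22C1CC00A$1
  rot[2] = B22C1CC00A$12
  rot[3] = 22C1CC00A$12B
  rot[4] = 2C1CC00A$12B2
  rot[5] = C1CC00A$12B22
  rot[6] = 1CC00A$12B22C
  rot[7] = CC00A$12B22C1
  rot[8] = C00A$12B22C1C
  rot[9] = 00A$12B22C1CC
  rot[10] = 0A$12B22C1CC0
  rot[11] = A$12B22C1CC00
  rot[12] = $12B22C1CC00A
Sorted (with $ < everything):
  sorted[0] = $12B22C1CC00A  (last char: 'A')
  sorted[1] = 00A$12B22C1CC  (last char: 'C')
  sorted[2] = 0A$12B22C1CC0  (last char: '0')
  sorted[3] = 12B22C1CC00A$  (last char: '$')
  sorted[4] = 1CC00A$12B22C  (last char: 'C')
  sorted[5] = 22C1CC00A$12B  (last char: 'B')
  sorted[6] = 2B22C1CC00A$1  (last char: '1')
  sorted[7] = 2C1CC00A$12B2  (last char: '2')
  sorted[8] = A$12B22C1CC00  (last char: '0')
  sorted[9] = B22C1CC00A$12  (last char: '2')
  sorted[10] = C00A$12B22C1C  (last char: 'C')
  sorted[11] = C1CC00A$12B22  (last char: '2')
  sorted[12] = CC00A$12B22C1  (last char: '1')
Last column: AC0$CB1202C21
Original string S is at sorted index 3

Answer: AC0$CB1202C21
3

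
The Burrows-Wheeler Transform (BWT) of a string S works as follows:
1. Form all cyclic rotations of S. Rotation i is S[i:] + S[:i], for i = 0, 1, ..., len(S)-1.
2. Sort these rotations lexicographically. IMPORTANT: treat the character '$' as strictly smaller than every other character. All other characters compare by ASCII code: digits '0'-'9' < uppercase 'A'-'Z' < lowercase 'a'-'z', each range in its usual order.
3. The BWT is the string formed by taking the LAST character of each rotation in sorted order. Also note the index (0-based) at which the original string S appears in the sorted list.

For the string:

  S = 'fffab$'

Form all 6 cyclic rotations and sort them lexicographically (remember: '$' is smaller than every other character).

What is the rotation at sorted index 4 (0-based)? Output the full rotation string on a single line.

Answer: ffab$f

Derivation:
All 6 rotations (rotation i = S[i:]+S[:i]):
  rot[0] = fffab$
  rot[1] = ffab$f
  rot[2] = fab$ff
  rot[3] = ab$fff
  rot[4] = b$fffa
  rot[5] = $fffab
Sorted (with $ < everything):
  sorted[0] = $fffab
  sorted[1] = ab$fff
  sorted[2] = b$fffa
  sorted[3] = fab$ff
  sorted[4] = ffab$f
  sorted[5] = fffab$
sorted[4] = ffab$f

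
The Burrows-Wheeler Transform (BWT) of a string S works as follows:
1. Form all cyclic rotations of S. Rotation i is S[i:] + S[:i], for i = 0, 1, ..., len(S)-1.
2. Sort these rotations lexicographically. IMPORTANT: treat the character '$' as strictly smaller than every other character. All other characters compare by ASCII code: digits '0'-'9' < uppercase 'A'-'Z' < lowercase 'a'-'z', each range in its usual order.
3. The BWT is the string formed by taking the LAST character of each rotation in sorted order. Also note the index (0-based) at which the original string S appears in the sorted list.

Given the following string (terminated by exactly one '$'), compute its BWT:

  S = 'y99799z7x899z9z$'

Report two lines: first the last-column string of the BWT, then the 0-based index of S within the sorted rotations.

Answer: z9zx9y78z997$999
12

Derivation:
All 16 rotations (rotation i = S[i:]+S[:i]):
  rot[0] = y99799z7x899z9z$
  rot[1] = 99799z7x899z9z$y
  rot[2] = 9799z7x899z9z$y9
  rot[3] = 799z7x899z9z$y99
  rot[4] = 99z7x899z9z$y997
  rot[5] = 9z7x899z9z$y9979
  rot[6] = z7x899z9z$y99799
  rot[7] = 7x899z9z$y99799z
  rot[8] = x899z9z$y99799z7
  rot[9] = 899z9z$y99799z7x
  rot[10] = 99z9z$y99799z7x8
  rot[11] = 9z9z$y99799z7x89
  rot[12] = z9z$y99799z7x899
  rot[13] = 9z$y99799z7x899z
  rot[14] = z$y99799z7x899z9
  rot[15] = $y99799z7x899z9z
Sorted (with $ < everything):
  sorted[0] = $y99799z7x899z9z  (last char: 'z')
  sorted[1] = 799z7x899z9z$y99  (last char: '9')
  sorted[2] = 7x899z9z$y99799z  (last char: 'z')
  sorted[3] = 899z9z$y99799z7x  (last char: 'x')
  sorted[4] = 9799z7x899z9z$y9  (last char: '9')
  sorted[5] = 99799z7x899z9z$y  (last char: 'y')
  sorted[6] = 99z7x899z9z$y997  (last char: '7')
  sorted[7] = 99z9z$y99799z7x8  (last char: '8')
  sorted[8] = 9z$y99799z7x899z  (last char: 'z')
  sorted[9] = 9z7x899z9z$y9979  (last char: '9')
  sorted[10] = 9z9z$y99799z7x89  (last char: '9')
  sorted[11] = x899z9z$y99799z7  (last char: '7')
  sorted[12] = y99799z7x899z9z$  (last char: '$')
  sorted[13] = z$y99799z7x899z9  (last char: '9')
  sorted[14] = z7x899z9z$y99799  (last char: '9')
  sorted[15] = z9z$y99799z7x899  (last char: '9')
Last column: z9zx9y78z997$999
Original string S is at sorted index 12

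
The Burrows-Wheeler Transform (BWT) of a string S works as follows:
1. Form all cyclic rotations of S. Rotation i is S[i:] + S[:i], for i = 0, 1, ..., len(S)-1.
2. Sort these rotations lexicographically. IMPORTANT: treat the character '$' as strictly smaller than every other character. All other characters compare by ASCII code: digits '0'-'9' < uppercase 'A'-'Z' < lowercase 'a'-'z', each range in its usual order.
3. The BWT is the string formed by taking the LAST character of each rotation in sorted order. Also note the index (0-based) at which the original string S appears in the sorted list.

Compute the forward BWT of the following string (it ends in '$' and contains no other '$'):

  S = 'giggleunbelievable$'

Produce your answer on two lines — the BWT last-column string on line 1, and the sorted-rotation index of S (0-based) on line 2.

Answer: evnalblii$glgbgeuee
9

Derivation:
All 19 rotations (rotation i = S[i:]+S[:i]):
  rot[0] = giggleunbelievable$
  rot[1] = iggleunbelievable$g
  rot[2] = ggleunbelievable$gi
  rot[3] = gleunbelievable$gig
  rot[4] = leunbelievable$gigg
  rot[5] = eunbelievable$giggl
  rot[6] = unbelievable$giggle
  rot[7] = nbelievable$giggleu
  rot[8] = believable$giggleun
  rot[9] = elievable$giggleunb
  rot[10] = lievable$giggleunbe
  rot[11] = ievable$giggleunbel
  rot[12] = evable$giggleunbeli
  rot[13] = vable$giggleunbelie
  rot[14] = able$giggleunbeliev
  rot[15] = ble$giggleunbelieva
  rot[16] = le$giggleunbelievab
  rot[17] = e$giggleunbelievabl
  rot[18] = $giggleunbelievable
Sorted (with $ < everything):
  sorted[0] = $giggleunbelievable  (last char: 'e')
  sorted[1] = able$giggleunbeliev  (last char: 'v')
  sorted[2] = believable$giggleun  (last char: 'n')
  sorted[3] = ble$giggleunbelieva  (last char: 'a')
  sorted[4] = e$giggleunbelievabl  (last char: 'l')
  sorted[5] = elievable$giggleunb  (last char: 'b')
  sorted[6] = eunbelievable$giggl  (last char: 'l')
  sorted[7] = evable$giggleunbeli  (last char: 'i')
  sorted[8] = ggleunbelievable$gi  (last char: 'i')
  sorted[9] = giggleunbelievable$  (last char: '$')
  sorted[10] = gleunbelievable$gig  (last char: 'g')
  sorted[11] = ievable$giggleunbel  (last char: 'l')
  sorted[12] = iggleunbelievable$g  (last char: 'g')
  sorted[13] = le$giggleunbelievab  (last char: 'b')
  sorted[14] = leunbelievable$gigg  (last char: 'g')
  sorted[15] = lievable$giggleunbe  (last char: 'e')
  sorted[16] = nbelievable$giggleu  (last char: 'u')
  sorted[17] = unbelievable$giggle  (last char: 'e')
  sorted[18] = vable$giggleunbelie  (last char: 'e')
Last column: evnalblii$glgbgeuee
Original string S is at sorted index 9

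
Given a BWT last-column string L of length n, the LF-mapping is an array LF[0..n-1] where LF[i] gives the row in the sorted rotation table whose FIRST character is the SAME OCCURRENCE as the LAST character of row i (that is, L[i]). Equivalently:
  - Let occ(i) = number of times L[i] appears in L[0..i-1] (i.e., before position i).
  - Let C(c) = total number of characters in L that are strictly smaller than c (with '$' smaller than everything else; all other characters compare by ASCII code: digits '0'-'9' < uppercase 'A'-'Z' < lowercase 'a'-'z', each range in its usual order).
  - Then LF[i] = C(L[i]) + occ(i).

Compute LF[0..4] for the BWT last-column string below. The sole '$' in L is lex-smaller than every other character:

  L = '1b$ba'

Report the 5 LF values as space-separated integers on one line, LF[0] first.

Answer: 1 3 0 4 2

Derivation:
Char counts: '$':1, '1':1, 'a':1, 'b':2
C (first-col start): C('$')=0, C('1')=1, C('a')=2, C('b')=3
L[0]='1': occ=0, LF[0]=C('1')+0=1+0=1
L[1]='b': occ=0, LF[1]=C('b')+0=3+0=3
L[2]='$': occ=0, LF[2]=C('$')+0=0+0=0
L[3]='b': occ=1, LF[3]=C('b')+1=3+1=4
L[4]='a': occ=0, LF[4]=C('a')+0=2+0=2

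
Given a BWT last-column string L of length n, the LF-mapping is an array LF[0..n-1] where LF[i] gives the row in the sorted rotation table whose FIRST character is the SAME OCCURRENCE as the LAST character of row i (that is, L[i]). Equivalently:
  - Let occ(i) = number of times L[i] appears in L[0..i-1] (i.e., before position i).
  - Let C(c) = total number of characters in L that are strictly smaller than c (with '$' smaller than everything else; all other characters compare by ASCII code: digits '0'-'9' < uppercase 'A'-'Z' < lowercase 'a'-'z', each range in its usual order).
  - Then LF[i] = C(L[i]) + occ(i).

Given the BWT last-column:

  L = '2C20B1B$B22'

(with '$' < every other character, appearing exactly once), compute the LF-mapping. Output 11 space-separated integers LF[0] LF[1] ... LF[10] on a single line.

Answer: 3 10 4 1 7 2 8 0 9 5 6

Derivation:
Char counts: '$':1, '0':1, '1':1, '2':4, 'B':3, 'C':1
C (first-col start): C('$')=0, C('0')=1, C('1')=2, C('2')=3, C('B')=7, C('C')=10
L[0]='2': occ=0, LF[0]=C('2')+0=3+0=3
L[1]='C': occ=0, LF[1]=C('C')+0=10+0=10
L[2]='2': occ=1, LF[2]=C('2')+1=3+1=4
L[3]='0': occ=0, LF[3]=C('0')+0=1+0=1
L[4]='B': occ=0, LF[4]=C('B')+0=7+0=7
L[5]='1': occ=0, LF[5]=C('1')+0=2+0=2
L[6]='B': occ=1, LF[6]=C('B')+1=7+1=8
L[7]='$': occ=0, LF[7]=C('$')+0=0+0=0
L[8]='B': occ=2, LF[8]=C('B')+2=7+2=9
L[9]='2': occ=2, LF[9]=C('2')+2=3+2=5
L[10]='2': occ=3, LF[10]=C('2')+3=3+3=6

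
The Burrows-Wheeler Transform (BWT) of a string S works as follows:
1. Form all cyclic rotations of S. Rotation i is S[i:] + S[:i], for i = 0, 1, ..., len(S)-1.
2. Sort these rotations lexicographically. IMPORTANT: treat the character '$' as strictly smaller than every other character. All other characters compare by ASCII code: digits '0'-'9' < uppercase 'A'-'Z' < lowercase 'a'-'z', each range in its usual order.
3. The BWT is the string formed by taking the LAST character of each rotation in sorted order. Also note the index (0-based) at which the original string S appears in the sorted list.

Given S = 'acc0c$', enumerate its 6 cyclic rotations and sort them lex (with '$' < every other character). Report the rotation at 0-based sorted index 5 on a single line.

All 6 rotations (rotation i = S[i:]+S[:i]):
  rot[0] = acc0c$
  rot[1] = cc0c$a
  rot[2] = c0c$ac
  rot[3] = 0c$acc
  rot[4] = c$acc0
  rot[5] = $acc0c
Sorted (with $ < everything):
  sorted[0] = $acc0c
  sorted[1] = 0c$acc
  sorted[2] = acc0c$
  sorted[3] = c$acc0
  sorted[4] = c0c$ac
  sorted[5] = cc0c$a
sorted[5] = cc0c$a

Answer: cc0c$a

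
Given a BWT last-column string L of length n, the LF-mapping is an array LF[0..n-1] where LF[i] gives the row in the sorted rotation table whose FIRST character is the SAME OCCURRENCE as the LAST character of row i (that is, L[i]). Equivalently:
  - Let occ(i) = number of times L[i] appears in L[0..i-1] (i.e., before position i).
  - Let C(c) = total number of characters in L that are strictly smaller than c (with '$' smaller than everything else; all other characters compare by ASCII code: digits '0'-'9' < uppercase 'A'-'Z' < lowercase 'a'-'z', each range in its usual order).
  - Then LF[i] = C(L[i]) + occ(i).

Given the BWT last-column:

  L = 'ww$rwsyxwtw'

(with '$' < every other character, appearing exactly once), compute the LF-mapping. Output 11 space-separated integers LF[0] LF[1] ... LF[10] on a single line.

Answer: 4 5 0 1 6 2 10 9 7 3 8

Derivation:
Char counts: '$':1, 'r':1, 's':1, 't':1, 'w':5, 'x':1, 'y':1
C (first-col start): C('$')=0, C('r')=1, C('s')=2, C('t')=3, C('w')=4, C('x')=9, C('y')=10
L[0]='w': occ=0, LF[0]=C('w')+0=4+0=4
L[1]='w': occ=1, LF[1]=C('w')+1=4+1=5
L[2]='$': occ=0, LF[2]=C('$')+0=0+0=0
L[3]='r': occ=0, LF[3]=C('r')+0=1+0=1
L[4]='w': occ=2, LF[4]=C('w')+2=4+2=6
L[5]='s': occ=0, LF[5]=C('s')+0=2+0=2
L[6]='y': occ=0, LF[6]=C('y')+0=10+0=10
L[7]='x': occ=0, LF[7]=C('x')+0=9+0=9
L[8]='w': occ=3, LF[8]=C('w')+3=4+3=7
L[9]='t': occ=0, LF[9]=C('t')+0=3+0=3
L[10]='w': occ=4, LF[10]=C('w')+4=4+4=8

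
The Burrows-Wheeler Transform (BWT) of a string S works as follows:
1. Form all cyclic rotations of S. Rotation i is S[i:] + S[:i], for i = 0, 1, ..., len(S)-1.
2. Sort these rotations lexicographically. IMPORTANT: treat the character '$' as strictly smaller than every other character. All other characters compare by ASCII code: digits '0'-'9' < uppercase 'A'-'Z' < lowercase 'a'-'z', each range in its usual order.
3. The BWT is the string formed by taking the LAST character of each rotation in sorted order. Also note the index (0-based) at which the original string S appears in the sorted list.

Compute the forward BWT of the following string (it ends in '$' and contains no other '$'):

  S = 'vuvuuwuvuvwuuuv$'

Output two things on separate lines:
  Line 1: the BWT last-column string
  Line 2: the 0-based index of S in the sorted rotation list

All 16 rotations (rotation i = S[i:]+S[:i]):
  rot[0] = vuvuuwuvuvwuuuv$
  rot[1] = uvuuwuvuvwuuuv$v
  rot[2] = vuuwuvuvwuuuv$vu
  rot[3] = uuwuvuvwuuuv$vuv
  rot[4] = uwuvuvwuuuv$vuvu
  rot[5] = wuvuvwuuuv$vuvuu
  rot[6] = uvuvwuuuv$vuvuuw
  rot[7] = vuvwuuuv$vuvuuwu
  rot[8] = uvwuuuv$vuvuuwuv
  rot[9] = vwuuuv$vuvuuwuvu
  rot[10] = wuuuv$vuvuuwuvuv
  rot[11] = uuuv$vuvuuwuvuvw
  rot[12] = uuv$vuvuuwuvuvwu
  rot[13] = uv$vuvuuwuvuvwuu
  rot[14] = v$vuvuuwuvuvwuuu
  rot[15] = $vuvuuwuvuvwuuuv
Sorted (with $ < everything):
  sorted[0] = $vuvuuwuvuvwuuuv  (last char: 'v')
  sorted[1] = uuuv$vuvuuwuvuvw  (last char: 'w')
  sorted[2] = uuv$vuvuuwuvuvwu  (last char: 'u')
  sorted[3] = uuwuvuvwuuuv$vuv  (last char: 'v')
  sorted[4] = uv$vuvuuwuvuvwuu  (last char: 'u')
  sorted[5] = uvuuwuvuvwuuuv$v  (last char: 'v')
  sorted[6] = uvuvwuuuv$vuvuuw  (last char: 'w')
  sorted[7] = uvwuuuv$vuvuuwuv  (last char: 'v')
  sorted[8] = uwuvuvwuuuv$vuvu  (last char: 'u')
  sorted[9] = v$vuvuuwuvuvwuuu  (last char: 'u')
  sorted[10] = vuuwuvuvwuuuv$vu  (last char: 'u')
  sorted[11] = vuvuuwuvuvwuuuv$  (last char: '$')
  sorted[12] = vuvwuuuv$vuvuuwu  (last char: 'u')
  sorted[13] = vwuuuv$vuvuuwuvu  (last char: 'u')
  sorted[14] = wuuuv$vuvuuwuvuv  (last char: 'v')
  sorted[15] = wuvuvwuuuv$vuvuu  (last char: 'u')
Last column: vwuvuvwvuuu$uuvu
Original string S is at sorted index 11

Answer: vwuvuvwvuuu$uuvu
11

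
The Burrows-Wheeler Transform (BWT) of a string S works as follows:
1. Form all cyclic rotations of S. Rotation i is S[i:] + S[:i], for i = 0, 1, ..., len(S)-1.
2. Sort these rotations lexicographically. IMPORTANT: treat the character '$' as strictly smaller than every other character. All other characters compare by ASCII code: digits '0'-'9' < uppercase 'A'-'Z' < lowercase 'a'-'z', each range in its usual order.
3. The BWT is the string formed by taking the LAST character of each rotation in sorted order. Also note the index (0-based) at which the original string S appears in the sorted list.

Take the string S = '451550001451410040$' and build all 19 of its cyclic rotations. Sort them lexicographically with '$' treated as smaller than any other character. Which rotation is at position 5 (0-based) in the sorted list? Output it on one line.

Answer: 01451410040$4515500

Derivation:
All 19 rotations (rotation i = S[i:]+S[:i]):
  rot[0] = 451550001451410040$
  rot[1] = 51550001451410040$4
  rot[2] = 1550001451410040$45
  rot[3] = 550001451410040$451
  rot[4] = 50001451410040$4515
  rot[5] = 0001451410040$45155
  rot[6] = 001451410040$451550
  rot[7] = 01451410040$4515500
  rot[8] = 1451410040$45155000
  rot[9] = 451410040$451550001
  rot[10] = 51410040$4515500014
  rot[11] = 1410040$45155000145
  rot[12] = 410040$451550001451
  rot[13] = 10040$4515500014514
  rot[14] = 0040$45155000145141
  rot[15] = 040$451550001451410
  rot[16] = 40$4515500014514100
  rot[17] = 0$45155000145141004
  rot[18] = $451550001451410040
Sorted (with $ < everything):
  sorted[0] = $451550001451410040
  sorted[1] = 0$45155000145141004
  sorted[2] = 0001451410040$45155
  sorted[3] = 001451410040$451550
  sorted[4] = 0040$45155000145141
  sorted[5] = 01451410040$4515500
  sorted[6] = 040$451550001451410
  sorted[7] = 10040$4515500014514
  sorted[8] = 1410040$45155000145
  sorted[9] = 1451410040$45155000
  sorted[10] = 1550001451410040$45
  sorted[11] = 40$4515500014514100
  sorted[12] = 410040$451550001451
  sorted[13] = 451410040$451550001
  sorted[14] = 451550001451410040$
  sorted[15] = 50001451410040$4515
  sorted[16] = 51410040$4515500014
  sorted[17] = 51550001451410040$4
  sorted[18] = 550001451410040$451
sorted[5] = 01451410040$4515500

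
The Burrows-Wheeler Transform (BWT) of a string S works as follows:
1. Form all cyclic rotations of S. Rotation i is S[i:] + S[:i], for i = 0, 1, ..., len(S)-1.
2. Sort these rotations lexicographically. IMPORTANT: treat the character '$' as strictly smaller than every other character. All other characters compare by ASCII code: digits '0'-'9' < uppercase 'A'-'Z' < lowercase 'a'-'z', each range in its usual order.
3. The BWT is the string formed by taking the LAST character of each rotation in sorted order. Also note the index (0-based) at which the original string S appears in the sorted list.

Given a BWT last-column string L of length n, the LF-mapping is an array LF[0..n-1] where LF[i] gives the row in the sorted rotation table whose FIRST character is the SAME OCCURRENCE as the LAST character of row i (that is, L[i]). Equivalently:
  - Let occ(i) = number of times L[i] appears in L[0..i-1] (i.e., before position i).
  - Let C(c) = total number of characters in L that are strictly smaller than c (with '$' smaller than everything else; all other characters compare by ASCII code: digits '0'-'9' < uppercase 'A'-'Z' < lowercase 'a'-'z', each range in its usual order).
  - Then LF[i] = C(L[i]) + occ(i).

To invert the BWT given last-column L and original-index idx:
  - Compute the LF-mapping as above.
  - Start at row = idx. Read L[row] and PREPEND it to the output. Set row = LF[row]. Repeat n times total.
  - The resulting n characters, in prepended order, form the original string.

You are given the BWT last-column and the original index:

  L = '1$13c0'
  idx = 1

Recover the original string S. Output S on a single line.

Answer: 0c311$

Derivation:
LF mapping: 2 0 3 4 5 1
Walk LF starting at row 1, prepending L[row]:
  step 1: row=1, L[1]='$', prepend. Next row=LF[1]=0
  step 2: row=0, L[0]='1', prepend. Next row=LF[0]=2
  step 3: row=2, L[2]='1', prepend. Next row=LF[2]=3
  step 4: row=3, L[3]='3', prepend. Next row=LF[3]=4
  step 5: row=4, L[4]='c', prepend. Next row=LF[4]=5
  step 6: row=5, L[5]='0', prepend. Next row=LF[5]=1
Reversed output: 0c311$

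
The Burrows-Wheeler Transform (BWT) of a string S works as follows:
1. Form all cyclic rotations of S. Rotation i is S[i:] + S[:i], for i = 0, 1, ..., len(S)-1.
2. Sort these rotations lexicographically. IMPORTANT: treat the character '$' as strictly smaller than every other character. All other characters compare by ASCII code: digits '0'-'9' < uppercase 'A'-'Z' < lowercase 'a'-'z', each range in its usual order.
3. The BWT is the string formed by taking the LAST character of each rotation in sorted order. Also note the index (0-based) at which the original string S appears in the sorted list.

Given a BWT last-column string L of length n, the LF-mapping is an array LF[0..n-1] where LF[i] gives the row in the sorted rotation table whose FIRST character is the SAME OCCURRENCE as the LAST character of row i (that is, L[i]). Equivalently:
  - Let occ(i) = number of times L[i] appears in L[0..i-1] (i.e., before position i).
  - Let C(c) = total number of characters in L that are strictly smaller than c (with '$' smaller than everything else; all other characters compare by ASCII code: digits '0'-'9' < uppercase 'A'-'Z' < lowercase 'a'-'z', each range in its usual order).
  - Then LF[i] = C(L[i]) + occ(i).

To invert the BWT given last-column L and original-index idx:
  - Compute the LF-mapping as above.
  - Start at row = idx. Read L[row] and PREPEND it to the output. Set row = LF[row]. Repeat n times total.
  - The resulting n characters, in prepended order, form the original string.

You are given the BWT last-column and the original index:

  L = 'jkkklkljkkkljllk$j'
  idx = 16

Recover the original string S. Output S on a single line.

LF mapping: 1 5 6 7 13 8 14 2 9 10 11 15 3 16 17 12 0 4
Walk LF starting at row 16, prepending L[row]:
  step 1: row=16, L[16]='$', prepend. Next row=LF[16]=0
  step 2: row=0, L[0]='j', prepend. Next row=LF[0]=1
  step 3: row=1, L[1]='k', prepend. Next row=LF[1]=5
  step 4: row=5, L[5]='k', prepend. Next row=LF[5]=8
  step 5: row=8, L[8]='k', prepend. Next row=LF[8]=9
  step 6: row=9, L[9]='k', prepend. Next row=LF[9]=10
  step 7: row=10, L[10]='k', prepend. Next row=LF[10]=11
  step 8: row=11, L[11]='l', prepend. Next row=LF[11]=15
  step 9: row=15, L[15]='k', prepend. Next row=LF[15]=12
  step 10: row=12, L[12]='j', prepend. Next row=LF[12]=3
  step 11: row=3, L[3]='k', prepend. Next row=LF[3]=7
  step 12: row=7, L[7]='j', prepend. Next row=LF[7]=2
  step 13: row=2, L[2]='k', prepend. Next row=LF[2]=6
  step 14: row=6, L[6]='l', prepend. Next row=LF[6]=14
  step 15: row=14, L[14]='l', prepend. Next row=LF[14]=17
  step 16: row=17, L[17]='j', prepend. Next row=LF[17]=4
  step 17: row=4, L[4]='l', prepend. Next row=LF[4]=13
  step 18: row=13, L[13]='l', prepend. Next row=LF[13]=16
Reversed output: lljllkjkjklkkkkkj$

Answer: lljllkjkjklkkkkkj$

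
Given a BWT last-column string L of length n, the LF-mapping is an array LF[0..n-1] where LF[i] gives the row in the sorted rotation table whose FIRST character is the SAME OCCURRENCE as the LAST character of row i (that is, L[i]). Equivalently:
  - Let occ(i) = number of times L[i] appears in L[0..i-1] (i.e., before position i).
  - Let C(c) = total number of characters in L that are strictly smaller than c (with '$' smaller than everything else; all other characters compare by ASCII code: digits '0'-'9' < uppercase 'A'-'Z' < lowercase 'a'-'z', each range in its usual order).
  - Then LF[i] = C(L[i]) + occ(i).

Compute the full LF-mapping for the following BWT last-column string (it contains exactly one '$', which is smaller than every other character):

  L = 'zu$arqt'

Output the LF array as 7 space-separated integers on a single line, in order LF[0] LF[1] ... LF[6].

Answer: 6 5 0 1 3 2 4

Derivation:
Char counts: '$':1, 'a':1, 'q':1, 'r':1, 't':1, 'u':1, 'z':1
C (first-col start): C('$')=0, C('a')=1, C('q')=2, C('r')=3, C('t')=4, C('u')=5, C('z')=6
L[0]='z': occ=0, LF[0]=C('z')+0=6+0=6
L[1]='u': occ=0, LF[1]=C('u')+0=5+0=5
L[2]='$': occ=0, LF[2]=C('$')+0=0+0=0
L[3]='a': occ=0, LF[3]=C('a')+0=1+0=1
L[4]='r': occ=0, LF[4]=C('r')+0=3+0=3
L[5]='q': occ=0, LF[5]=C('q')+0=2+0=2
L[6]='t': occ=0, LF[6]=C('t')+0=4+0=4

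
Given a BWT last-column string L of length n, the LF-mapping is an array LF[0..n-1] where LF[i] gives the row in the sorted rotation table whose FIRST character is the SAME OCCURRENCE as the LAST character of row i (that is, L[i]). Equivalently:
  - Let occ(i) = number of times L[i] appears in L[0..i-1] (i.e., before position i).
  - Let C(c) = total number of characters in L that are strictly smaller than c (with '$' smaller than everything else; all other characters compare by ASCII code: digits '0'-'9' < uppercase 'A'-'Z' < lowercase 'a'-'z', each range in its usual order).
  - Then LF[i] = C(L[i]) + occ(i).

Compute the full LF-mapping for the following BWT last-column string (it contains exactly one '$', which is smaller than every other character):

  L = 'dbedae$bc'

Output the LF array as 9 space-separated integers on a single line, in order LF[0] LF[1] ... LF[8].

Char counts: '$':1, 'a':1, 'b':2, 'c':1, 'd':2, 'e':2
C (first-col start): C('$')=0, C('a')=1, C('b')=2, C('c')=4, C('d')=5, C('e')=7
L[0]='d': occ=0, LF[0]=C('d')+0=5+0=5
L[1]='b': occ=0, LF[1]=C('b')+0=2+0=2
L[2]='e': occ=0, LF[2]=C('e')+0=7+0=7
L[3]='d': occ=1, LF[3]=C('d')+1=5+1=6
L[4]='a': occ=0, LF[4]=C('a')+0=1+0=1
L[5]='e': occ=1, LF[5]=C('e')+1=7+1=8
L[6]='$': occ=0, LF[6]=C('$')+0=0+0=0
L[7]='b': occ=1, LF[7]=C('b')+1=2+1=3
L[8]='c': occ=0, LF[8]=C('c')+0=4+0=4

Answer: 5 2 7 6 1 8 0 3 4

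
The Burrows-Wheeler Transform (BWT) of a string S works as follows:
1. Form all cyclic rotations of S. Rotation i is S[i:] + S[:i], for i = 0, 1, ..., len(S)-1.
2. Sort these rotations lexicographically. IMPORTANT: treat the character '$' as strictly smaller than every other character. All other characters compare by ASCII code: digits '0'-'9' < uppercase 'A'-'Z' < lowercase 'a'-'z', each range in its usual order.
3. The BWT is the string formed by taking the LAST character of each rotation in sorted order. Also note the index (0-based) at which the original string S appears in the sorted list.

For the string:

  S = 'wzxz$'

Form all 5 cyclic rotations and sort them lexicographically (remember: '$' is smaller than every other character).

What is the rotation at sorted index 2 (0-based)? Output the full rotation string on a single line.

All 5 rotations (rotation i = S[i:]+S[:i]):
  rot[0] = wzxz$
  rot[1] = zxz$w
  rot[2] = xz$wz
  rot[3] = z$wzx
  rot[4] = $wzxz
Sorted (with $ < everything):
  sorted[0] = $wzxz
  sorted[1] = wzxz$
  sorted[2] = xz$wz
  sorted[3] = z$wzx
  sorted[4] = zxz$w
sorted[2] = xz$wz

Answer: xz$wz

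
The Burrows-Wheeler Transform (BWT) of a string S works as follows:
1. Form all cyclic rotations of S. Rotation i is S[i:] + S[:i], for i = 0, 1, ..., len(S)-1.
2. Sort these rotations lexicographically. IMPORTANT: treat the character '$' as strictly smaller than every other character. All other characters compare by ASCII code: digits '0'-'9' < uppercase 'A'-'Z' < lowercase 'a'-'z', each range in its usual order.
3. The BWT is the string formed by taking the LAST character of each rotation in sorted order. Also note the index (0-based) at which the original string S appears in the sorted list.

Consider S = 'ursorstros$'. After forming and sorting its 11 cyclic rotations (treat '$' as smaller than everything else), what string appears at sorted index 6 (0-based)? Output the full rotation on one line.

Answer: s$ursorstro

Derivation:
All 11 rotations (rotation i = S[i:]+S[:i]):
  rot[0] = ursorstros$
  rot[1] = rsorstros$u
  rot[2] = sorstros$ur
  rot[3] = orstros$urs
  rot[4] = rstros$urso
  rot[5] = stros$ursor
  rot[6] = tros$ursors
  rot[7] = ros$ursorst
  rot[8] = os$ursorstr
  rot[9] = s$ursorstro
  rot[10] = $ursorstros
Sorted (with $ < everything):
  sorted[0] = $ursorstros
  sorted[1] = orstros$urs
  sorted[2] = os$ursorstr
  sorted[3] = ros$ursorst
  sorted[4] = rsorstros$u
  sorted[5] = rstros$urso
  sorted[6] = s$ursorstro
  sorted[7] = sorstros$ur
  sorted[8] = stros$ursor
  sorted[9] = tros$ursors
  sorted[10] = ursorstros$
sorted[6] = s$ursorstro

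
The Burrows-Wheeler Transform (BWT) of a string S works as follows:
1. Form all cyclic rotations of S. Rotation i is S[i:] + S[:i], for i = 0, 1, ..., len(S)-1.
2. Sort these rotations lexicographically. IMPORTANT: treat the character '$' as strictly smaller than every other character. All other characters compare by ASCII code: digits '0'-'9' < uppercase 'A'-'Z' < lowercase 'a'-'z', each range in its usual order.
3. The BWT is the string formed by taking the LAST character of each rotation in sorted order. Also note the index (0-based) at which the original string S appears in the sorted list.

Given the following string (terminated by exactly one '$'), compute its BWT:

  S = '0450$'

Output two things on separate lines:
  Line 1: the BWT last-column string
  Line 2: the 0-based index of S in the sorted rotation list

All 5 rotations (rotation i = S[i:]+S[:i]):
  rot[0] = 0450$
  rot[1] = 450$0
  rot[2] = 50$04
  rot[3] = 0$045
  rot[4] = $0450
Sorted (with $ < everything):
  sorted[0] = $0450  (last char: '0')
  sorted[1] = 0$045  (last char: '5')
  sorted[2] = 0450$  (last char: '$')
  sorted[3] = 450$0  (last char: '0')
  sorted[4] = 50$04  (last char: '4')
Last column: 05$04
Original string S is at sorted index 2

Answer: 05$04
2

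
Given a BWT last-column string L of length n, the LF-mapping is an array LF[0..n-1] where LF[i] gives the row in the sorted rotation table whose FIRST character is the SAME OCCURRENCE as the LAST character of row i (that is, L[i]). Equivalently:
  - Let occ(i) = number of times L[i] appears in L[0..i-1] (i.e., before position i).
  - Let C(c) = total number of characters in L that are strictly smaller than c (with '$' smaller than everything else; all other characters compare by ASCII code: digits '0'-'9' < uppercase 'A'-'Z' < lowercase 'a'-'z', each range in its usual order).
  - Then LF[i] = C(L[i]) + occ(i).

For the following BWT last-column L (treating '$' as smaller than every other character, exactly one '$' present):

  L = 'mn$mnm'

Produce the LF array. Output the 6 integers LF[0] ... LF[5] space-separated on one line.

Answer: 1 4 0 2 5 3

Derivation:
Char counts: '$':1, 'm':3, 'n':2
C (first-col start): C('$')=0, C('m')=1, C('n')=4
L[0]='m': occ=0, LF[0]=C('m')+0=1+0=1
L[1]='n': occ=0, LF[1]=C('n')+0=4+0=4
L[2]='$': occ=0, LF[2]=C('$')+0=0+0=0
L[3]='m': occ=1, LF[3]=C('m')+1=1+1=2
L[4]='n': occ=1, LF[4]=C('n')+1=4+1=5
L[5]='m': occ=2, LF[5]=C('m')+2=1+2=3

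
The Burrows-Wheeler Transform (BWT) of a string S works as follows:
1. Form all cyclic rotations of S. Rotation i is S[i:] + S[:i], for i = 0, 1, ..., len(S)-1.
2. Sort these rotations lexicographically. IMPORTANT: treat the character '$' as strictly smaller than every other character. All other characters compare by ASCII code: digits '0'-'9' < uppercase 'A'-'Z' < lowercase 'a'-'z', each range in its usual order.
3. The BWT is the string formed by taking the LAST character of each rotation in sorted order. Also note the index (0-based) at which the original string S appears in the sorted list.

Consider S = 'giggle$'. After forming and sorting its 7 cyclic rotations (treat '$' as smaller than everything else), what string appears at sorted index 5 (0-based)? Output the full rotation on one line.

Answer: iggle$g

Derivation:
All 7 rotations (rotation i = S[i:]+S[:i]):
  rot[0] = giggle$
  rot[1] = iggle$g
  rot[2] = ggle$gi
  rot[3] = gle$gig
  rot[4] = le$gigg
  rot[5] = e$giggl
  rot[6] = $giggle
Sorted (with $ < everything):
  sorted[0] = $giggle
  sorted[1] = e$giggl
  sorted[2] = ggle$gi
  sorted[3] = giggle$
  sorted[4] = gle$gig
  sorted[5] = iggle$g
  sorted[6] = le$gigg
sorted[5] = iggle$g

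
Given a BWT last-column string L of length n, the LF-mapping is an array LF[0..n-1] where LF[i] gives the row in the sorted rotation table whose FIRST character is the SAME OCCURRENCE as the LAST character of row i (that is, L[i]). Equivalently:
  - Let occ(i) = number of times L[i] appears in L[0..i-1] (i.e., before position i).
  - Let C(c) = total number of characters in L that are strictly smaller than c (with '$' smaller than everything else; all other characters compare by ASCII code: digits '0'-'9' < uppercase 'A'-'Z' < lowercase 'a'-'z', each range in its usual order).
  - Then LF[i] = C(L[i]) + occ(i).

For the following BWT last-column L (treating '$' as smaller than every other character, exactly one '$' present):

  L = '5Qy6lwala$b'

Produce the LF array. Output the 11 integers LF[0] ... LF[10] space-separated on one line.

Answer: 1 3 10 2 7 9 4 8 5 0 6

Derivation:
Char counts: '$':1, '5':1, '6':1, 'Q':1, 'a':2, 'b':1, 'l':2, 'w':1, 'y':1
C (first-col start): C('$')=0, C('5')=1, C('6')=2, C('Q')=3, C('a')=4, C('b')=6, C('l')=7, C('w')=9, C('y')=10
L[0]='5': occ=0, LF[0]=C('5')+0=1+0=1
L[1]='Q': occ=0, LF[1]=C('Q')+0=3+0=3
L[2]='y': occ=0, LF[2]=C('y')+0=10+0=10
L[3]='6': occ=0, LF[3]=C('6')+0=2+0=2
L[4]='l': occ=0, LF[4]=C('l')+0=7+0=7
L[5]='w': occ=0, LF[5]=C('w')+0=9+0=9
L[6]='a': occ=0, LF[6]=C('a')+0=4+0=4
L[7]='l': occ=1, LF[7]=C('l')+1=7+1=8
L[8]='a': occ=1, LF[8]=C('a')+1=4+1=5
L[9]='$': occ=0, LF[9]=C('$')+0=0+0=0
L[10]='b': occ=0, LF[10]=C('b')+0=6+0=6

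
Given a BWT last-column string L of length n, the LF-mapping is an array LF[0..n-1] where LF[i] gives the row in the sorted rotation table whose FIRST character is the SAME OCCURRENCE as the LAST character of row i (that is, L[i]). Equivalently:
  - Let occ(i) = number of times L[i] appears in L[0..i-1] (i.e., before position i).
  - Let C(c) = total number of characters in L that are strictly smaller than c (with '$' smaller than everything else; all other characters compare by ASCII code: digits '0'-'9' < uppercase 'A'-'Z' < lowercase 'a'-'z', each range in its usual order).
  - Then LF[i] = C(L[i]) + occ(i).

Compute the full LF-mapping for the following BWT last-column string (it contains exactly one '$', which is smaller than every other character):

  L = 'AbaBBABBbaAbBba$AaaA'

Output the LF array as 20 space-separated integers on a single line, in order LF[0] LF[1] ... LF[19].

Answer: 1 16 11 6 7 2 8 9 17 12 3 18 10 19 13 0 4 14 15 5

Derivation:
Char counts: '$':1, 'A':5, 'B':5, 'a':5, 'b':4
C (first-col start): C('$')=0, C('A')=1, C('B')=6, C('a')=11, C('b')=16
L[0]='A': occ=0, LF[0]=C('A')+0=1+0=1
L[1]='b': occ=0, LF[1]=C('b')+0=16+0=16
L[2]='a': occ=0, LF[2]=C('a')+0=11+0=11
L[3]='B': occ=0, LF[3]=C('B')+0=6+0=6
L[4]='B': occ=1, LF[4]=C('B')+1=6+1=7
L[5]='A': occ=1, LF[5]=C('A')+1=1+1=2
L[6]='B': occ=2, LF[6]=C('B')+2=6+2=8
L[7]='B': occ=3, LF[7]=C('B')+3=6+3=9
L[8]='b': occ=1, LF[8]=C('b')+1=16+1=17
L[9]='a': occ=1, LF[9]=C('a')+1=11+1=12
L[10]='A': occ=2, LF[10]=C('A')+2=1+2=3
L[11]='b': occ=2, LF[11]=C('b')+2=16+2=18
L[12]='B': occ=4, LF[12]=C('B')+4=6+4=10
L[13]='b': occ=3, LF[13]=C('b')+3=16+3=19
L[14]='a': occ=2, LF[14]=C('a')+2=11+2=13
L[15]='$': occ=0, LF[15]=C('$')+0=0+0=0
L[16]='A': occ=3, LF[16]=C('A')+3=1+3=4
L[17]='a': occ=3, LF[17]=C('a')+3=11+3=14
L[18]='a': occ=4, LF[18]=C('a')+4=11+4=15
L[19]='A': occ=4, LF[19]=C('A')+4=1+4=5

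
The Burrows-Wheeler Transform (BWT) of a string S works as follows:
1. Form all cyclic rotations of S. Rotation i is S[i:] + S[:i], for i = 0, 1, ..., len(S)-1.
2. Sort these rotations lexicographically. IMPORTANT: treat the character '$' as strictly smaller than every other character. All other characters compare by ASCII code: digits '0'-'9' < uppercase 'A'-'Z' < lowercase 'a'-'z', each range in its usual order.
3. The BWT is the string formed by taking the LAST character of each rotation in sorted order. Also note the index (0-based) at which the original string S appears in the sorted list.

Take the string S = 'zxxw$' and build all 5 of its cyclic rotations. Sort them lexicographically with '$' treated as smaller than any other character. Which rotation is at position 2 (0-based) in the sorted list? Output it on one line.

All 5 rotations (rotation i = S[i:]+S[:i]):
  rot[0] = zxxw$
  rot[1] = xxw$z
  rot[2] = xw$zx
  rot[3] = w$zxx
  rot[4] = $zxxw
Sorted (with $ < everything):
  sorted[0] = $zxxw
  sorted[1] = w$zxx
  sorted[2] = xw$zx
  sorted[3] = xxw$z
  sorted[4] = zxxw$
sorted[2] = xw$zx

Answer: xw$zx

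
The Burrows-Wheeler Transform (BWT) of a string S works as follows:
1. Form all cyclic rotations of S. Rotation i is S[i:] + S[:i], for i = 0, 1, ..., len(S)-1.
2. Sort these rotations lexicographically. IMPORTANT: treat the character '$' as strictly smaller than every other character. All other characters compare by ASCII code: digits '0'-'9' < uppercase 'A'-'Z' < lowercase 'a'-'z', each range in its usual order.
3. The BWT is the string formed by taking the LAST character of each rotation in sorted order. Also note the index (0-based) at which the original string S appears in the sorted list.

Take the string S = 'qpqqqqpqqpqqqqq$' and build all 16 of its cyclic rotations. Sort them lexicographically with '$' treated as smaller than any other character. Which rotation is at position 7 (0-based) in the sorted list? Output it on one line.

Answer: qpqqqqq$qpqqqqpq

Derivation:
All 16 rotations (rotation i = S[i:]+S[:i]):
  rot[0] = qpqqqqpqqpqqqqq$
  rot[1] = pqqqqpqqpqqqqq$q
  rot[2] = qqqqpqqpqqqqq$qp
  rot[3] = qqqpqqpqqqqq$qpq
  rot[4] = qqpqqpqqqqq$qpqq
  rot[5] = qpqqpqqqqq$qpqqq
  rot[6] = pqqpqqqqq$qpqqqq
  rot[7] = qqpqqqqq$qpqqqqp
  rot[8] = qpqqqqq$qpqqqqpq
  rot[9] = pqqqqq$qpqqqqpqq
  rot[10] = qqqqq$qpqqqqpqqp
  rot[11] = qqqq$qpqqqqpqqpq
  rot[12] = qqq$qpqqqqpqqpqq
  rot[13] = qq$qpqqqqpqqpqqq
  rot[14] = q$qpqqqqpqqpqqqq
  rot[15] = $qpqqqqpqqpqqqqq
Sorted (with $ < everything):
  sorted[0] = $qpqqqqpqqpqqqqq
  sorted[1] = pqqpqqqqq$qpqqqq
  sorted[2] = pqqqqpqqpqqqqq$q
  sorted[3] = pqqqqq$qpqqqqpqq
  sorted[4] = q$qpqqqqpqqpqqqq
  sorted[5] = qpqqpqqqqq$qpqqq
  sorted[6] = qpqqqqpqqpqqqqq$
  sorted[7] = qpqqqqq$qpqqqqpq
  sorted[8] = qq$qpqqqqpqqpqqq
  sorted[9] = qqpqqpqqqqq$qpqq
  sorted[10] = qqpqqqqq$qpqqqqp
  sorted[11] = qqq$qpqqqqpqqpqq
  sorted[12] = qqqpqqpqqqqq$qpq
  sorted[13] = qqqq$qpqqqqpqqpq
  sorted[14] = qqqqpqqpqqqqq$qp
  sorted[15] = qqqqq$qpqqqqpqqp
sorted[7] = qpqqqqq$qpqqqqpq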